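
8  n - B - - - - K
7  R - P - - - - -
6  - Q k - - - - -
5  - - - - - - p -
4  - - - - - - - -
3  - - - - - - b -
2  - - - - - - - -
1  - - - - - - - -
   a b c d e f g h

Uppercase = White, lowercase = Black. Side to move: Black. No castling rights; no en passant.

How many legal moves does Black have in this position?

3

Black to move; king on c6.
In check: yes, from the white queen on b6.
Legal moves: Kxb6, Kd5, Nxb6.
Count: 3.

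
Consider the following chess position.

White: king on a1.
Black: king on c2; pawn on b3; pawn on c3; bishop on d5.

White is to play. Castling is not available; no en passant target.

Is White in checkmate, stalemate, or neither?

White to move; white king on a1.
In check: no.
King squares — b1: attacked by Kc2; a2: attacked by Pb3; b2: attacked by Kc2.
Legal moves for White: none.
Not in check and no legal moves → stalemate.

stalemate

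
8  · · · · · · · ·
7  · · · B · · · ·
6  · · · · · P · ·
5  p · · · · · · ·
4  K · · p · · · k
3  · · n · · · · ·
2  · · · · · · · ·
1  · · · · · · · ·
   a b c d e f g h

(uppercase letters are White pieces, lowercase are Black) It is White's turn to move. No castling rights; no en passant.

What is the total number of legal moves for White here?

3

White to move; king on a4.
In check: yes, from the black knight on c3.
Legal moves: Kxa5, Kb3, Ka3.
Count: 3.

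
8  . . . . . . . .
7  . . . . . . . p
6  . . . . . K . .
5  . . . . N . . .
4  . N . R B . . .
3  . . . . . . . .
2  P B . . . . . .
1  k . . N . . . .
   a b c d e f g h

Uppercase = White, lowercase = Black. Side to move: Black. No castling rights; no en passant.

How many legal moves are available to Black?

0

Black to move; king on a1.
In check: yes, from the white bishop on b2.
Legal moves: none.
Count: 0.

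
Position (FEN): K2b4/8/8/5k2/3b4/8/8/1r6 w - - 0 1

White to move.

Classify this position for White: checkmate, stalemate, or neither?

White to move; white king on a8.
In check: no.
King squares — a7: attacked by Bd4; b7: attacked by Rb1; b8: attacked by Rb1.
Legal moves for White: none.
Not in check and no legal moves → stalemate.

stalemate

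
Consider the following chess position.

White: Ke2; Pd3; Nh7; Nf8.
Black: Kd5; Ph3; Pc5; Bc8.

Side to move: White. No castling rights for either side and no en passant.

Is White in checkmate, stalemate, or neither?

White to move; white king on e2.
In check: no.
Legal moves for White: Nd7, Ng6, Ne6, Nf6+, Ng5, Kf3, Ke3, Kf2, Kd2, Kf1, Ke1, Kd1, d4.
White has 13 legal moves and is not in check → neither.

neither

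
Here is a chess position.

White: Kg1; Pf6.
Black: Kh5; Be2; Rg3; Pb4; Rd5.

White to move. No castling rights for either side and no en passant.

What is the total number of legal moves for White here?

White to move; king on g1.
In check: yes, from the black rook on g3.
Legal moves: Kh2, Kf2, Kh1.
Count: 3.

3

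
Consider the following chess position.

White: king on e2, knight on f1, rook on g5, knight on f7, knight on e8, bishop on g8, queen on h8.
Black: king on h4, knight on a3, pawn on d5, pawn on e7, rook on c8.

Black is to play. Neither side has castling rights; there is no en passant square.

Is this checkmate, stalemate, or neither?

Black to move; black king on h4.
In check: yes, from the white queen on h8.
King squares — g3: attacked by Nf1; h3: attacked by Qh8; g4: attacked by Rg5; g5: attacked by Nf7; h5: attacked by Rg5.
Legal moves for Black: none.
In check with no legal moves → checkmate.

checkmate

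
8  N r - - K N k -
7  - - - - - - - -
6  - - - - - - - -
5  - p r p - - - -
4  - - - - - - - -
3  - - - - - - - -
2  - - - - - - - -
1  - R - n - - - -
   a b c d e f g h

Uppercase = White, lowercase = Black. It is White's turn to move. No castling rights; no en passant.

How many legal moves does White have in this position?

2

White to move; king on e8.
In check: yes, from the black rook on b8.
Legal moves: Ke7, Kd7.
Count: 2.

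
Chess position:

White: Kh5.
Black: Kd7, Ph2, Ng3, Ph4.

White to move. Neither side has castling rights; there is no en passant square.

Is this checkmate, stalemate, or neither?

White to move; white king on h5.
In check: yes, from the black knight on g3.
King squares — g4: available; h4: available; g5: available; g6: available; h6: available.
Legal moves for White: Kh6, Kg6, Kg5, Kxh4, Kg4.
White is in check but has 5 legal moves → neither.

neither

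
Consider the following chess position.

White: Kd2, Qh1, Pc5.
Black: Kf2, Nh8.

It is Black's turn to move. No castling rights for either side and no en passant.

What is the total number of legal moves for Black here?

3

Black to move; king on f2.
In check: no.
Legal moves: Nf7, Ng6, Kg3.
Count: 3.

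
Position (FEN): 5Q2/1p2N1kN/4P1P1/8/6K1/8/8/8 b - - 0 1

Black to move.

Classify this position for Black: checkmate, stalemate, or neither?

Black to move; black king on g7.
In check: yes, from the white queen on f8.
King squares — f6: attacked by Nh7; g6: attacked by Ne7; h6: attacked by Qf8; f7: attacked by Pe6; h7: attacked by Pg6; f8: attacked by Nh7; g8: attacked by Ne7; h8: attacked by Qf8.
Legal moves for Black: none.
In check with no legal moves → checkmate.

checkmate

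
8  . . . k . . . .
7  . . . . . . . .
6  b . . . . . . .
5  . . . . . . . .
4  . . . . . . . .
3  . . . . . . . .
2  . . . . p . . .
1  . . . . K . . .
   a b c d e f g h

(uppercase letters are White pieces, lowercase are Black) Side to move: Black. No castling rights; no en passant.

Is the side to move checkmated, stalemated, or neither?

Black to move; black king on d8.
In check: no.
Legal moves for Black: Ke8, Kc8, Ke7, Kd7, Kc7, Bc8, Bb7, Bb5, Bc4, Bd3.
Black has 10 legal moves and is not in check → neither.

neither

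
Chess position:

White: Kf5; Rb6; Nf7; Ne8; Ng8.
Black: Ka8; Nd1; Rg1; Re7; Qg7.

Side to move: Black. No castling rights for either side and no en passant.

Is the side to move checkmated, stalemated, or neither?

neither

Black to move; black king on a8.
In check: no.
Legal moves for Black include: Ka7, Qh8, Qxg8, Qf8, Qh7+, Qxf7+, Qh6, Qg6+, Qf6+, Qg5+, Qe5+, Qg4+, Qd4, Qg3, Qc3, Qg2, Qb2, Qa1, ... (list truncated; more exist).
Black has legal moves and is not in check → neither.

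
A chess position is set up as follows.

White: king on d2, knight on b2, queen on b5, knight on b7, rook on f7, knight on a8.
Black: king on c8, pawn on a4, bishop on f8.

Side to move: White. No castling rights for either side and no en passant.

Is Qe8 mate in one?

After Qe8: black king on c8; in check: yes, from the white queen on e8.
King squares — b7: attacked by Rf7; c7: attacked by Rf7; d7: attacked by Rf7; b8: attacked by Qe8; d8: attacked by Nb7.
Black has no legal moves → checkmate.

yes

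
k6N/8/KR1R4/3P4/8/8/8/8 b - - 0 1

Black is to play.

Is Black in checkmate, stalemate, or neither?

Black to move; black king on a8.
In check: no.
King squares — a7: attacked by Ka6; b7: attacked by Ka6; b8: attacked by Rb6.
Legal moves for Black: none.
Not in check and no legal moves → stalemate.

stalemate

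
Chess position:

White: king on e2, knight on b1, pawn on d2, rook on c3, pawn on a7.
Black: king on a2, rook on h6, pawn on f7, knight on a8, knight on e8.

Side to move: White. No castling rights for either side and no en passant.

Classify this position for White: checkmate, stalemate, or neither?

neither

White to move; white king on e2.
In check: no.
Legal moves for White include: Rc8, Rc7, Rc6, Rc5, Rc4, Rh3, Rg3, Rf3, Re3, Rd3, Rb3, Ra3+, Rc2+, Rc1, Kf3, Ke3, Kd3, Kf2, ... (list truncated; more exist).
White has legal moves and is not in check → neither.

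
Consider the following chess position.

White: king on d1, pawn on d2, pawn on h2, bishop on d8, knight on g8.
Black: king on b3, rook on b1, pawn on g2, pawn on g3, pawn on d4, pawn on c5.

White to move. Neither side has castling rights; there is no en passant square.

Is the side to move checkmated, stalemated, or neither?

neither

White to move; white king on d1.
In check: yes, from the black rook on b1.
Legal moves for White: Ke2.
White is in check but has 1 legal move → neither.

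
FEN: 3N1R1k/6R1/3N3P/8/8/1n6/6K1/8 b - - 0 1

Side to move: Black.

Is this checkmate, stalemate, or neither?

Black to move; black king on h8.
In check: yes, from the white rook on f8.
King squares — g7: attacked by Ph6; h7: attacked by Rg7; g8: attacked by Rg7.
Legal moves for Black: none.
In check with no legal moves → checkmate.

checkmate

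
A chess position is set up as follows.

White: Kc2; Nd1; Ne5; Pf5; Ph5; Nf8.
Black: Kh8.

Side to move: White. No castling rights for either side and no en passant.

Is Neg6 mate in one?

no

After Neg6: black king on h8; in check: yes, from the white knight on g6.
Black has 2 legal replies: Kg8, Kg7.
In check but a legal move exists → not checkmate.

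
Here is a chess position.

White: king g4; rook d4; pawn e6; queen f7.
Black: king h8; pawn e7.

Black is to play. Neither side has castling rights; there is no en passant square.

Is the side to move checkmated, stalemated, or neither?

Black to move; black king on h8.
In check: no.
King squares — g7: attacked by Qf7; h7: attacked by Qf7; g8: attacked by Qf7.
Legal moves for Black: none.
Not in check and no legal moves → stalemate.

stalemate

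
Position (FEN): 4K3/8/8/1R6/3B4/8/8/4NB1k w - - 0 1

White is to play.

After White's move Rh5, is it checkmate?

After Rh5: black king on h1; in check: yes, from the white rook on h5.
King squares — g1: attacked by Bd4; g2: attacked by Ne1; h2: attacked by Rh5.
Black has no legal moves → checkmate.

yes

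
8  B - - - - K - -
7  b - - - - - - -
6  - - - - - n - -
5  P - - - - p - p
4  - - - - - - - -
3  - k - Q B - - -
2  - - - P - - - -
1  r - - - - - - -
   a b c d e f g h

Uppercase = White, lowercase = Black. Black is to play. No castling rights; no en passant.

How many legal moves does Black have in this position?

4

Black to move; king on b3.
In check: yes, from the white queen on d3.
Legal moves: Kb4, Ka4, Kb2, Ka2.
Count: 4.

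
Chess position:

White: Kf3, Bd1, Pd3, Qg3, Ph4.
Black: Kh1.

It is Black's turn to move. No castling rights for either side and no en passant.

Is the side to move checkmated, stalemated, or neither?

stalemate

Black to move; black king on h1.
In check: no.
King squares — g1: attacked by Qg3; g2: attacked by Kf3; h2: attacked by Qg3.
Legal moves for Black: none.
Not in check and no legal moves → stalemate.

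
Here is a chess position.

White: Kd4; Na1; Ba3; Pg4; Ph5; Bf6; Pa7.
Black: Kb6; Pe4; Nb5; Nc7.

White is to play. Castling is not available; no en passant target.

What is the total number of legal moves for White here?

White to move; king on d4.
In check: yes, from the black knight on b5.
Legal moves: Ke5, Kxe4, Kc4, Ke3.
Count: 4.

4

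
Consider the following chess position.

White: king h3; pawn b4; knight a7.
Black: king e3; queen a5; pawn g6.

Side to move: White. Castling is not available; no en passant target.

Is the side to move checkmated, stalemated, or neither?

White to move; white king on h3.
In check: no.
Legal moves for White: Nc8, Nc6, Nb5, Kh4, Kg4, Kg3, Kh2, Kg2, bxa5, b5.
White has 10 legal moves and is not in check → neither.

neither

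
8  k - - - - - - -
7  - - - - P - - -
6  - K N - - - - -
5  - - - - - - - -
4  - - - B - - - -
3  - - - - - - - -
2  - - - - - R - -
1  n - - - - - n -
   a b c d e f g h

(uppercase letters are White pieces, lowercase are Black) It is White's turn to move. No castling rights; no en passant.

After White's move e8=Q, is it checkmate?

After e8=Q: black king on a8; in check: yes, from the white queen on e8.
King squares — a7: attacked by Kb6; b7: attacked by Kb6; b8: attacked by Nc6.
Black has no legal moves → checkmate.

yes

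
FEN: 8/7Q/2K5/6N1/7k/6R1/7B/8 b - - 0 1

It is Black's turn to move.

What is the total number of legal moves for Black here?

Black to move; king on h4.
In check: yes, from the white queen on h7.
Legal moves: none.
Count: 0.

0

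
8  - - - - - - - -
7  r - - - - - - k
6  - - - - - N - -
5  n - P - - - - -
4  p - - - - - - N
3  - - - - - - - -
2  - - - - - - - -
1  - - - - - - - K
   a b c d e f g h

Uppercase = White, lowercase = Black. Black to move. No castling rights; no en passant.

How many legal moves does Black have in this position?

3

Black to move; king on h7.
In check: yes, from the white knight on f6.
Legal moves: Kh8, Kg7, Kh6.
Count: 3.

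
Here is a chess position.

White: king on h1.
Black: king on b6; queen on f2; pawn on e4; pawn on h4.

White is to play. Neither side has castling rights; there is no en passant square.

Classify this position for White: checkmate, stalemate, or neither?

stalemate

White to move; white king on h1.
In check: no.
King squares — g1: attacked by Qf2; g2: attacked by Qf2; h2: attacked by Qf2.
Legal moves for White: none.
Not in check and no legal moves → stalemate.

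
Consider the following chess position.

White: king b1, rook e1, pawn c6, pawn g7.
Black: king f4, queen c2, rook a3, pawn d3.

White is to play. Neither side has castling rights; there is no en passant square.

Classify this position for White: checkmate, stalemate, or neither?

checkmate

White to move; white king on b1.
In check: yes, from the black queen on c2.
King squares — a1: attacked by Ra3; c1: attacked by Qc2; a2: attacked by Qc2; b2: attacked by Qc2; c2: attacked by Pd3.
Legal moves for White: none.
In check with no legal moves → checkmate.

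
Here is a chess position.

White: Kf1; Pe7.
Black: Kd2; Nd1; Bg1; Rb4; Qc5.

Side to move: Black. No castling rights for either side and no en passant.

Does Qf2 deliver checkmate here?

After Qf2: white king on f1; in check: yes, from the black queen on f2.
King squares — e1: attacked by Kd2; g1: attacked by Qf2; e2: attacked by Kd2; f2: attacked by Nd1; g2: attacked by Qf2.
White has no legal moves → checkmate.

yes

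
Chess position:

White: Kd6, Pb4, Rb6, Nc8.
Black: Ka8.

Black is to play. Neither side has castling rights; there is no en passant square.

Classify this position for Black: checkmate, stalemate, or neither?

Black to move; black king on a8.
In check: no.
King squares — a7: attacked by Nc8; b7: attacked by Rb6; b8: attacked by Rb6.
Legal moves for Black: none.
Not in check and no legal moves → stalemate.

stalemate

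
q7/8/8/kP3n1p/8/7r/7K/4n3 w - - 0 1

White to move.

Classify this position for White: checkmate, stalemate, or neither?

White to move; white king on h2.
In check: yes, from the black rook on h3.
King squares — g1: available; h1: attacked by Rh3; g2: attacked by Ne1; g3: attacked by Rh3; h3: available.
Legal moves for White: Kxh3, Kg1.
White is in check but has 2 legal moves → neither.

neither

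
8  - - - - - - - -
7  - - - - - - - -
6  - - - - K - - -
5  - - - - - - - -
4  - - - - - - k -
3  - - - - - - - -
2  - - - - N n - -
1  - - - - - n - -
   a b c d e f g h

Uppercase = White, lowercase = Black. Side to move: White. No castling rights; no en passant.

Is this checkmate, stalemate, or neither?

White to move; white king on e6.
In check: no.
Legal moves for White: Kf7, Ke7, Kd7, Kf6, Kd6, Ke5, Kd5, Nf4, Nd4, Ng3, Nc3, Ng1, Nc1.
White has 13 legal moves and is not in check → neither.

neither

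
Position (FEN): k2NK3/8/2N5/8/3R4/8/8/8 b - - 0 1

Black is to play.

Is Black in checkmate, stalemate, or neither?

Black to move; black king on a8.
In check: no.
King squares — a7: attacked by Nc6; b7: attacked by Nd8; b8: attacked by Nc6.
Legal moves for Black: none.
Not in check and no legal moves → stalemate.

stalemate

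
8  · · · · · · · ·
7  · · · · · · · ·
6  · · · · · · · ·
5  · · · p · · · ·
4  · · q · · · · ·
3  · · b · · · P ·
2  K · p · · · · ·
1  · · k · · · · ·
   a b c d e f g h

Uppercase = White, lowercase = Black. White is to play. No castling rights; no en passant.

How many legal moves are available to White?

White to move; king on a2.
In check: yes, from the black queen on c4.
Legal moves: Ka3.
Count: 1.

1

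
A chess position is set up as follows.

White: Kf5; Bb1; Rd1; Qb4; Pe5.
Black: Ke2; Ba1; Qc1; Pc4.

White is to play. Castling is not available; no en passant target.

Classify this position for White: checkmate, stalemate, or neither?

White to move; white king on f5.
In check: no.
Legal moves for White include: Kg6, Kf6, Ke6, Kg4, Ke4, Qf8, Qb8, Qe7, Qb7, Qd6, Qb6, Qc5, Qb5, Qa5, Qxc4+, Qa4, Qc3, Qb3, ... (list truncated; more exist).
White has legal moves and is not in check → neither.

neither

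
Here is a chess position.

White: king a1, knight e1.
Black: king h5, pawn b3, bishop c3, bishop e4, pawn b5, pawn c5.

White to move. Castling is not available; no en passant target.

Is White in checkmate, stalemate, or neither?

White to move; white king on a1.
In check: yes, from the black bishop on c3.
King squares — b1: attacked by Be4; a2: attacked by Pb3; b2: attacked by Bc3.
Legal moves for White: none.
In check with no legal moves → checkmate.

checkmate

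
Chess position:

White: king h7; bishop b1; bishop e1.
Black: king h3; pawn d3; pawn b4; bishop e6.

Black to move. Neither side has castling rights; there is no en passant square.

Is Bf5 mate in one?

no

After Bf5: white king on h7; in check: yes, from the black bishop on f5.
White has 4 legal replies: Kh8, Kg8, Kg7, Kh6.
In check but a legal move exists → not checkmate.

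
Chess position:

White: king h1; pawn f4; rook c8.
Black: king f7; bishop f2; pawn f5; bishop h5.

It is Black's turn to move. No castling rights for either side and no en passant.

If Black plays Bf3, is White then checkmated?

no

After Bf3: white king on h1; in check: yes, from the black bishop on f3.
White has 1 legal reply: Kh2.
In check but a legal move exists → not checkmate.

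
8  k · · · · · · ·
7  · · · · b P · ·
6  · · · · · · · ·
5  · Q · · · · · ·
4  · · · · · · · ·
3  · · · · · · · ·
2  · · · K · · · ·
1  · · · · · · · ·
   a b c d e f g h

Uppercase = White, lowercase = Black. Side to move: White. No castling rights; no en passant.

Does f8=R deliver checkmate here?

After f8=R: black king on a8; in check: yes, from the white rook on f8.
Black has 3 legal replies: Ka7, Bxf8, Bd8.
In check but a legal move exists → not checkmate.

no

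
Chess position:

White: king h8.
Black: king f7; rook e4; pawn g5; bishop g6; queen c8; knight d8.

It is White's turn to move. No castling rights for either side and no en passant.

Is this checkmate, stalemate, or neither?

White to move; white king on h8.
In check: no.
King squares — g7: attacked by Kf7; h7: attacked by Bg6; g8: attacked by Kf7.
Legal moves for White: none.
Not in check and no legal moves → stalemate.

stalemate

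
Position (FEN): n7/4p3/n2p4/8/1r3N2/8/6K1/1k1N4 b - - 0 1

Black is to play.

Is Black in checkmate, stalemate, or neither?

Black to move; black king on b1.
In check: no.
Legal moves for Black include: N8c7, Nb6, Nb8, N6c7, Nc5, Rb8, Rb7, Rb6, Rb5, Rxf4, Re4, Rd4, Rc4, Ra4, Rb3, Rb2+, Kc2, Ka2, ... (list truncated; more exist).
Black has legal moves and is not in check → neither.

neither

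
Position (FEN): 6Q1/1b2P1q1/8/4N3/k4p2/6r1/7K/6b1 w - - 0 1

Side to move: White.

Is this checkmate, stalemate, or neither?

checkmate

White to move; white king on h2.
In check: yes, from the black bishop on g1.
King squares — g1: attacked by Rg3; h1: attacked by Bb7; g2: attacked by Rg3; g3: attacked by Pf4; h3: attacked by Rg3.
Legal moves for White: none.
In check with no legal moves → checkmate.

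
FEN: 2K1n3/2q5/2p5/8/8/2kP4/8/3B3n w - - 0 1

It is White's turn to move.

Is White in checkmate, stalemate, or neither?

White to move; white king on c8.
In check: yes, from the black queen on c7.
King squares — b7: attacked by Qc7; c7: attacked by Ne8; d7: attacked by Qc7; b8: attacked by Qc7; d8: attacked by Qc7.
Legal moves for White: none.
In check with no legal moves → checkmate.

checkmate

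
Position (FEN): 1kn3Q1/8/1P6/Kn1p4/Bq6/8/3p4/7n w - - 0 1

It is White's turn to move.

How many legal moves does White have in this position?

2

White to move; king on a5.
In check: yes, from the black queen on b4.
Legal moves: Ka6, Kxb4.
Count: 2.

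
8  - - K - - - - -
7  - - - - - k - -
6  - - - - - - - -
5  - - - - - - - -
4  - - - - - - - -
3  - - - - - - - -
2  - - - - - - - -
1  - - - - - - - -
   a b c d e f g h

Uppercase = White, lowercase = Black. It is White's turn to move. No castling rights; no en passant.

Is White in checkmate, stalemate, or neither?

neither

White to move; white king on c8.
In check: no.
Legal moves for White: Kd8, Kb8, Kd7, Kc7, Kb7.
White has 5 legal moves and is not in check → neither.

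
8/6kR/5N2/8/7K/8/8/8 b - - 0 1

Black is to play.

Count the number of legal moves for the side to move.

Black to move; king on g7.
In check: yes, from the white rook on h7.
Legal moves: Kf8, Kg6, Kxf6.
Count: 3.

3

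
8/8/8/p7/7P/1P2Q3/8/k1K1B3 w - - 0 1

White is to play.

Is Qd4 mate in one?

no

After Qd4: black king on a1; in check: yes, from the white queen on d4.
Black has 1 legal reply: Ka2.
In check but a legal move exists → not checkmate.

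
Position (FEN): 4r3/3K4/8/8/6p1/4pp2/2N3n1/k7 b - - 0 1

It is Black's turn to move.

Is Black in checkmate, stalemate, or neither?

neither

Black to move; black king on a1.
In check: yes, from the white knight on c2.
King squares — b1: available; a2: available; b2: available.
Legal moves for Black: Kb2, Ka2, Kb1.
Black is in check but has 3 legal moves → neither.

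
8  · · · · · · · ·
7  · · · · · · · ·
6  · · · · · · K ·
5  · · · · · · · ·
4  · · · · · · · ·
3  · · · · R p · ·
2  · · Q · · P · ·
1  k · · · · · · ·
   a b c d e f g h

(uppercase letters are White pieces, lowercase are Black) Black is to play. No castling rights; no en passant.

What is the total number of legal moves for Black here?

Black to move; king on a1.
In check: no.
Legal moves: none.
Count: 0.

0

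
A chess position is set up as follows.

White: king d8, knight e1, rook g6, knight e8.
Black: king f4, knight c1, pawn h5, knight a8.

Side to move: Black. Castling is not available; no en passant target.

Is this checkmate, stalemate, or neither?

Black to move; black king on f4.
In check: no.
Legal moves for Black: Nc7, Nb6, Kf5, Ke5, Ke4, Ke3, Nd3, Nb3, Ne2, Na2, h4.
Black has 11 legal moves and is not in check → neither.

neither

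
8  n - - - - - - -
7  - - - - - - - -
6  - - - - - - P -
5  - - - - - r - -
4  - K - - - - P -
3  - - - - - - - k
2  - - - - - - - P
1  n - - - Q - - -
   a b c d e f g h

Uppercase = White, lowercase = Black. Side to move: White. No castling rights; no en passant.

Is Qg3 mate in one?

After Qg3: black king on h3; in check: yes, from the white queen on g3.
King squares — g2: attacked by Qg3; h2: attacked by Qg3; g3: attacked by Ph2; g4: attacked by Qg3; h4: attacked by Qg3.
Black has no legal moves → checkmate.

yes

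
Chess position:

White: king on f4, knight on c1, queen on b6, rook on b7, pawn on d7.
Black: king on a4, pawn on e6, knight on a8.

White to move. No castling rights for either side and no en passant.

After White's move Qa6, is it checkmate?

yes

After Qa6: black king on a4; in check: yes, from the white queen on a6.
King squares — a3: attacked by Qa6; b3: attacked by Nc1; b4: attacked by Rb7; a5: attacked by Qa6; b5: attacked by Qa6.
Black has no legal moves → checkmate.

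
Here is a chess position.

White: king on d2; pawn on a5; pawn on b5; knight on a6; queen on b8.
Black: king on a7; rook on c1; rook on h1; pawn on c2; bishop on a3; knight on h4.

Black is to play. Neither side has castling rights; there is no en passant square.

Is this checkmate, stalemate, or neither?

checkmate

Black to move; black king on a7.
In check: yes, from the white queen on b8.
King squares — a6: attacked by Pb5; b6: attacked by Pa5; b7: attacked by Qb8; a8: attacked by Qb8; b8: attacked by Na6.
Legal moves for Black: none.
In check with no legal moves → checkmate.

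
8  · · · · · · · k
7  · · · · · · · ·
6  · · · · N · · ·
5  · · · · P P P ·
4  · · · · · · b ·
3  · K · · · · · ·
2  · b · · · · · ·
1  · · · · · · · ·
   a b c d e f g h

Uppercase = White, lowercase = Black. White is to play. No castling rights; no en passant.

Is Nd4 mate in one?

After Nd4: black king on h8; in check: no.
Black is not in check, so this cannot be checkmate.

no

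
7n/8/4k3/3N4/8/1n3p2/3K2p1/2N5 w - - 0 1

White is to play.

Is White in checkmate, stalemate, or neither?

neither

White to move; white king on d2.
In check: yes, from the black knight on b3.
King squares — c1: own knight; d1: available; e1: available; c2: available; e2: attacked by Pf3; c3: available; d3: available; e3: available.
Legal moves for White: Ke3, Kd3, Kc3, Kc2, Ke1, Kd1, Nxb3.
White is in check but has 7 legal moves → neither.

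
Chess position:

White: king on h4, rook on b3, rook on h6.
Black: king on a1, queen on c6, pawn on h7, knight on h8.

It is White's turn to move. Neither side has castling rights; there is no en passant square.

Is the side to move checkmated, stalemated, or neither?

neither

White to move; white king on h4.
In check: no.
Legal moves for White include: Rxh7, Rg6, Rf6, Re6, Rd6, Rxc6, Rh5, Kh5, Kg5, Kg4, Kh3, Kg3, Rb8, Rb7, Rb6, Rb5, Rb4, Rh3, ... (list truncated; more exist).
White has legal moves and is not in check → neither.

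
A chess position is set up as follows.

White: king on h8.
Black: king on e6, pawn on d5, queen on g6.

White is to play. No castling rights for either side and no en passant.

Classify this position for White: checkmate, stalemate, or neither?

stalemate

White to move; white king on h8.
In check: no.
King squares — g7: attacked by Qg6; h7: attacked by Qg6; g8: attacked by Qg6.
Legal moves for White: none.
Not in check and no legal moves → stalemate.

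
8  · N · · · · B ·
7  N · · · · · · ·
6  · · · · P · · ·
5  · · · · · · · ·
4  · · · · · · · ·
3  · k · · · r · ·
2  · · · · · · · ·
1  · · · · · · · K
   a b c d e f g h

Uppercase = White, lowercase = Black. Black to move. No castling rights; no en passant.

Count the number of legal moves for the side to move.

Black to move; king on b3.
In check: no.
Legal moves: Rf8, Rf7, Rf6, Rf5, Rf4, Rh3+, Rg3, Re3, Rd3, Rc3, Rf2, Rf1+, Kc4, Kb4, Ka4, Kc3, Ka3, Kc2, Kb2, Ka2.
Count: 20.

20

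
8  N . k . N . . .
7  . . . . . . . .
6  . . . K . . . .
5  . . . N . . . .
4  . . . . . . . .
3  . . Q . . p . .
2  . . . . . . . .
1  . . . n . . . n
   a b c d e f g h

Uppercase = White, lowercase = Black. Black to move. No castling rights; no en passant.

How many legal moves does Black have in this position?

Black to move; king on c8.
In check: yes, from the white queen on c3.
Legal moves: Kd8, Kb8, Kb7, Nxc3.
Count: 4.

4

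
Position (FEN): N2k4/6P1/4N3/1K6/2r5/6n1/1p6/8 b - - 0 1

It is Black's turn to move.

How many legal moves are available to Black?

4

Black to move; king on d8.
In check: yes, from the white knight on e6.
Legal moves: Ke8, Kc8, Ke7, Kd7.
Count: 4.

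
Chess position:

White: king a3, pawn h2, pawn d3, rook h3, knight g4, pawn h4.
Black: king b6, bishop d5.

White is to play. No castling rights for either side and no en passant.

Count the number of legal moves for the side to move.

13

White to move; king on a3.
In check: no.
Legal moves: Nh6, Nf6, Ne5, Ne3, Nf2, Rg3, Rf3, Re3, Kb4, Ka4, Kb2, h5, d4.
Count: 13.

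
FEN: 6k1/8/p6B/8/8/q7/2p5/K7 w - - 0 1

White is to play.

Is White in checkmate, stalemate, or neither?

checkmate

White to move; white king on a1.
In check: yes, from the black queen on a3.
King squares — b1: attacked by Pc2; a2: attacked by Qa3; b2: attacked by Qa3.
Legal moves for White: none.
In check with no legal moves → checkmate.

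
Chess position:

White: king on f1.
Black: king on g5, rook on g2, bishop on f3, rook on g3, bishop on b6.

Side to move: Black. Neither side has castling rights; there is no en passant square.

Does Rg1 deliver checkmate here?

After Rg1: white king on f1; in check: yes, from the black rook on g1.
King squares — e1: attacked by Rg1; g1: attacked by Rg3; e2: attacked by Bf3; f2: attacked by Bb6; g2: attacked by Rg1.
White has no legal moves → checkmate.

yes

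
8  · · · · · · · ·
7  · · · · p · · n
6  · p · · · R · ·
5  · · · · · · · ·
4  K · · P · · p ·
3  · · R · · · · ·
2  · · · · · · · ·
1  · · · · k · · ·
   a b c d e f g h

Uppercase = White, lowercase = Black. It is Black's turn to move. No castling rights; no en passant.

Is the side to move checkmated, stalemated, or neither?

neither

Black to move; black king on e1.
In check: no.
Legal moves for Black: Nf8, Nxf6, Ng5, Ke2, Kd2, Kd1, exf6, e6, b5+, g3, e5.
Black has 11 legal moves and is not in check → neither.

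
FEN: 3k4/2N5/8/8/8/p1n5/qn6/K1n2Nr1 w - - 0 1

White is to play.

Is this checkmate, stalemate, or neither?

checkmate

White to move; white king on a1.
In check: yes, from the black queen on a2.
King squares — b1: attacked by Qa2; a2: attacked by Nc1; b2: attacked by Qa2.
Legal moves for White: none.
In check with no legal moves → checkmate.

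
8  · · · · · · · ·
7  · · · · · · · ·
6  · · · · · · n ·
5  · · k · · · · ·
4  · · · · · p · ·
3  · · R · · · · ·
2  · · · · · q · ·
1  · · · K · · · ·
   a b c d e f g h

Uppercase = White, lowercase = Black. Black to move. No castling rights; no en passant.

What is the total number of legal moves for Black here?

Black to move; king on c5.
In check: yes, from the white rook on c3.
Legal moves: Kd6, Kb6, Kd5, Kb5, Kd4, Kb4.
Count: 6.

6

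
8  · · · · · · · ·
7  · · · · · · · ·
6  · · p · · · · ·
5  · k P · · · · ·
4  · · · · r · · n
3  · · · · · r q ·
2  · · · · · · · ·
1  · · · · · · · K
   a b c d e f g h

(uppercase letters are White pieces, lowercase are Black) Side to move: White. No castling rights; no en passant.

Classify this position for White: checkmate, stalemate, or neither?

White to move; white king on h1.
In check: no.
King squares — g1: attacked by Qg3; g2: attacked by Qg3; h2: attacked by Qg3.
Legal moves for White: none.
Not in check and no legal moves → stalemate.

stalemate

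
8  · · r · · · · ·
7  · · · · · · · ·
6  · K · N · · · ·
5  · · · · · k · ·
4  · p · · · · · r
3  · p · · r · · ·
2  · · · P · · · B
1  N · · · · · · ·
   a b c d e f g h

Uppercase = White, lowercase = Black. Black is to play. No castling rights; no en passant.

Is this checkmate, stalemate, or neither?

Black to move; black king on f5.
In check: yes, from the white knight on d6.
Legal moves for Black: Kg6, Kf6, Ke6, Kg5, Kg4.
Black is in check but has 5 legal moves → neither.

neither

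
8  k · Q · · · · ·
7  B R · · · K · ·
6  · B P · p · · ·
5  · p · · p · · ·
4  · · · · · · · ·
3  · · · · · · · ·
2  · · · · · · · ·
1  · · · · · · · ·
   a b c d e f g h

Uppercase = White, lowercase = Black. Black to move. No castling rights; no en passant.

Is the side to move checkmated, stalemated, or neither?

Black to move; black king on a8.
In check: yes, from the white queen on c8.
King squares — a7: attacked by Bb6; b7: attacked by Pc6; b8: attacked by Ba7.
Legal moves for Black: none.
In check with no legal moves → checkmate.

checkmate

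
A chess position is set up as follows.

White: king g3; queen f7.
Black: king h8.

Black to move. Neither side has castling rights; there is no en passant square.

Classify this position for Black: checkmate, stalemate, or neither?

stalemate

Black to move; black king on h8.
In check: no.
King squares — g7: attacked by Qf7; h7: attacked by Qf7; g8: attacked by Qf7.
Legal moves for Black: none.
Not in check and no legal moves → stalemate.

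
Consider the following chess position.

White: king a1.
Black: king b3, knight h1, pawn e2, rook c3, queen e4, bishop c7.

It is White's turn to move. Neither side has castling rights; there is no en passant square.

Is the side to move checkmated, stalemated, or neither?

stalemate

White to move; white king on a1.
In check: no.
King squares — b1: attacked by Qe4; a2: attacked by Kb3; b2: attacked by Kb3.
Legal moves for White: none.
Not in check and no legal moves → stalemate.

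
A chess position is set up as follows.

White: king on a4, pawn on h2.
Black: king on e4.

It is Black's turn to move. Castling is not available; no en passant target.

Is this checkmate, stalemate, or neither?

neither

Black to move; black king on e4.
In check: no.
Legal moves for Black: Kf5, Ke5, Kd5, Kf4, Kd4, Kf3, Ke3, Kd3.
Black has 8 legal moves and is not in check → neither.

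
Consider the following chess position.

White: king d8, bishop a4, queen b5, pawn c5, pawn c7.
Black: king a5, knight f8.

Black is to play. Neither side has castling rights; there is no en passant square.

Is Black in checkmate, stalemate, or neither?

checkmate

Black to move; black king on a5.
In check: yes, from the white queen on b5.
King squares — a4: attacked by Qb5; b4: attacked by Qb5; b5: attacked by Ba4; a6: attacked by Qb5; b6: attacked by Qb5.
Legal moves for Black: none.
In check with no legal moves → checkmate.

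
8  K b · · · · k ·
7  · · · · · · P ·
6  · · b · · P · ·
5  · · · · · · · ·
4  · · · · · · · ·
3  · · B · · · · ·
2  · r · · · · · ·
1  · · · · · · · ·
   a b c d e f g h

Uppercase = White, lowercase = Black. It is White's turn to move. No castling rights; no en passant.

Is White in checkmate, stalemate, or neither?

checkmate

White to move; white king on a8.
In check: yes, from the black bishop on c6.
King squares — a7: attacked by Bb8; b7: attacked by Rb2; b8: attacked by Rb2.
Legal moves for White: none.
In check with no legal moves → checkmate.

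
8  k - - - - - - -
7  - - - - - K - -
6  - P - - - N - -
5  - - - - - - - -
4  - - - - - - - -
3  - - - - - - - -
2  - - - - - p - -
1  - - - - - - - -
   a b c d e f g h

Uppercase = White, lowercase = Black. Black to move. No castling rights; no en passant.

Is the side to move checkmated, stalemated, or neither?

Black to move; black king on a8.
In check: no.
Legal moves for Black: Kb8, Kb7, f1=Q, f1=R, f1=B, f1=N.
Black has 6 legal moves and is not in check → neither.

neither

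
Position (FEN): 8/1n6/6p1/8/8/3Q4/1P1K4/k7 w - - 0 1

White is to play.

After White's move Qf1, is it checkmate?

After Qf1: black king on a1; in check: yes, from the white queen on f1.
Black has 2 legal replies: Kxb2, Ka2.
In check but a legal move exists → not checkmate.

no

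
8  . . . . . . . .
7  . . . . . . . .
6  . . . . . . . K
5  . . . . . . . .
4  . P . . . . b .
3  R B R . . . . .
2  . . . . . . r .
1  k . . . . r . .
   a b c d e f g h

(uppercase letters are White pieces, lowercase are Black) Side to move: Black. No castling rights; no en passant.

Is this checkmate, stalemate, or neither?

Black to move; black king on a1.
In check: yes, from the white rook on a3.
King squares — b1: available; a2: attacked by Ra3; b2: available.
Legal moves for Black: Kb2, Kb1, Ra2.
Black is in check but has 3 legal moves → neither.

neither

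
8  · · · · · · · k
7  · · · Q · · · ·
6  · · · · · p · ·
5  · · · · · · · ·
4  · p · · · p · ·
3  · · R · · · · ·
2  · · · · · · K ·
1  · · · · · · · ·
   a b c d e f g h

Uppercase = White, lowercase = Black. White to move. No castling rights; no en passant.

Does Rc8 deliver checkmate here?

After Rc8: black king on h8; in check: yes, from the white rook on c8.
King squares — g7: attacked by Qd7; h7: attacked by Qd7; g8: attacked by Rc8.
Black has no legal moves → checkmate.

yes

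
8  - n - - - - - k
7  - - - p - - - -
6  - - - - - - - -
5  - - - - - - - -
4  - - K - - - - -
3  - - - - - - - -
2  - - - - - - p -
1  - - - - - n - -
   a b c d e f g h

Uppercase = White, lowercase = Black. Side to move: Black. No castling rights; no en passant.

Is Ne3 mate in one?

no

After Ne3: white king on c4; in check: yes, from the black knight on e3.
White has 7 legal replies: Kc5, Kb5, Kd4, Kb4, Kd3, Kc3, Kb3.
In check but a legal move exists → not checkmate.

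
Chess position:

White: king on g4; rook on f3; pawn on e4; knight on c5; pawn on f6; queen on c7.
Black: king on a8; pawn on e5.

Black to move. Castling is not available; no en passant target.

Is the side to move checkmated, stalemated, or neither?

Black to move; black king on a8.
In check: no.
King squares — a7: attacked by Qc7; b7: attacked by Nc5; b8: attacked by Qc7.
Legal moves for Black: none.
Not in check and no legal moves → stalemate.

stalemate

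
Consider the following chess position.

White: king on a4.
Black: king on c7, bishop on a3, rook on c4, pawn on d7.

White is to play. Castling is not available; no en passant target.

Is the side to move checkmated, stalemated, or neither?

White to move; white king on a4.
In check: yes, from the black rook on c4.
Legal moves for White: Kb5, Ka5, Kb3, Kxa3.
White is in check but has 4 legal moves → neither.

neither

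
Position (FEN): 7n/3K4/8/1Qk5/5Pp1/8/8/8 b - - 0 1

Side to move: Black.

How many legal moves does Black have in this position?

Black to move; king on c5.
In check: yes, from the white queen on b5.
Legal moves: Kxb5, Kd4.
Count: 2.

2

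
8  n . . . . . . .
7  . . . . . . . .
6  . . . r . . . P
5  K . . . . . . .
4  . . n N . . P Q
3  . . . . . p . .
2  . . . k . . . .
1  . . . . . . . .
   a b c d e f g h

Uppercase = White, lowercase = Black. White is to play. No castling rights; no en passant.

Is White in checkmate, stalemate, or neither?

neither

White to move; white king on a5.
In check: yes, from the black knight on c4.
Legal moves for White: Kb5, Kb4, Ka4.
White is in check but has 3 legal moves → neither.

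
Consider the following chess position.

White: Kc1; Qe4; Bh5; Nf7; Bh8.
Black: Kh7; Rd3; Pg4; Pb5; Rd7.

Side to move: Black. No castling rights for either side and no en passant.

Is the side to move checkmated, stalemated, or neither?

Black to move; black king on h7.
In check: yes, from the white queen on e4.
Legal moves for Black: Kg8.
Black is in check but has 1 legal move → neither.

neither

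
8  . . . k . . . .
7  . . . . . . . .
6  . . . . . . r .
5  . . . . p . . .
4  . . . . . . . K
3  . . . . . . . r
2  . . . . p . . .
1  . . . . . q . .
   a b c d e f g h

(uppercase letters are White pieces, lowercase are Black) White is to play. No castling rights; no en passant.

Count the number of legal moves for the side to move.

White to move; king on h4.
In check: yes, from the black rook on h3.
Legal moves: none.
Count: 0.

0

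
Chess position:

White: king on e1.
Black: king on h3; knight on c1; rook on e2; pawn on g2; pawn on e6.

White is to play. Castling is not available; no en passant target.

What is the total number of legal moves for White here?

1

White to move; king on e1.
In check: yes, from the black rook on e2.
Legal moves: Kd1.
Count: 1.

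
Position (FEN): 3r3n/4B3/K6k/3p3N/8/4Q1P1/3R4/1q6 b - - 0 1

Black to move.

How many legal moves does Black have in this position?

Black to move; king on h6.
In check: yes, from the white queen on e3.
Legal moves: Kh7, Kg6, Kxh5.
Count: 3.

3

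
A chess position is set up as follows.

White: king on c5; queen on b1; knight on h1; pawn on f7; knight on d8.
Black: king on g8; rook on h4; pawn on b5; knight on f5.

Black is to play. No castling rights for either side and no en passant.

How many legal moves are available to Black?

4

Black to move; king on g8.
In check: yes, from the white pawn on f7.
Legal moves: Kh8, Kf8, Kh7, Kg7.
Count: 4.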